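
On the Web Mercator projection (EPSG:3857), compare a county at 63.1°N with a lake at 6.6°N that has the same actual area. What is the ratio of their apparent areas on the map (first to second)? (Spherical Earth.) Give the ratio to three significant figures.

4.82

On Mercator, area is exaggerated by sec²φ = 1/cos²φ.
At 63.1°: sec²(63.1°) = 1/0.4524² = 4.885.
At 6.6°: sec²(6.6°) = 1/0.9934² = 1.013.
Ratio = 4.885/1.013 = cos²(6.6°)/cos²(63.1°) ≈ 4.82.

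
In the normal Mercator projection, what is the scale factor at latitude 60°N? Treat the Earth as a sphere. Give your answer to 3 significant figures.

Mercator is conformal, so the point scale is isotropic: h = k = sec φ = 1/cos φ.
k = 1/cos 60° = 1/0.5000 = 2.000.

2.00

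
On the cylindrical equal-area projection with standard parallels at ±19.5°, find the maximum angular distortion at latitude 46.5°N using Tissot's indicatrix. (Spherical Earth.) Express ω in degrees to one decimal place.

35.4°

A cylindrical equal-area projection with standard parallel φ₀ has meridian scale h = cos φ / cos φ₀ and parallel scale k = cos φ₀ / cos φ (so areas are preserved, h·k = 1).
At 46.5°: h = 0.7302, k = 1.369; principal scales a = 1.369, b = 0.7302.
sin(ω/2) = (a − b)/(a + b) = 0.6392/2.100 = 0.3044, so ω = 2 arcsin(0.3044) ≈ 35.4°.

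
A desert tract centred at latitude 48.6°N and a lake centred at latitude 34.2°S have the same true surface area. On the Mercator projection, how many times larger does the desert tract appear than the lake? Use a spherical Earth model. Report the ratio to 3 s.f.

Mercator is conformal with k = sec φ, so areal scale = k² = sec²φ.
At 48.6°: sec²(48.6°) = 1/0.6613² = 2.287.
At 34.2°: sec²(34.2°) = 1/0.8271² = 1.462.
Ratio = 2.287/1.462 = cos²(34.2°)/cos²(48.6°) ≈ 1.56.

1.56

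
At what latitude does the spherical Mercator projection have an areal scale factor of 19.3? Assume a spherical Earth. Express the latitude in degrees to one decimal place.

76.8°

Mercator areal scale is sec²φ.
sec²φ = 19.3  ⇒  cos²φ = 0.05181  ⇒  cos φ = 0.2276.
φ = arccos(0.2276) ≈ 76.8°.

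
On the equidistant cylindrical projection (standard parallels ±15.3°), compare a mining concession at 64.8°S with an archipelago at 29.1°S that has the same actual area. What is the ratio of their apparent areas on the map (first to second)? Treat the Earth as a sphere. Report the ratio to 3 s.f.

2.05

The equidistant cylindrical projection with φ₀ = 15.3° has h = 1 (meridians true) and k = cos φ₀ / cos φ along parallels.
Areal scale at 64.8°: h·k = 1.000 × 2.265 = 2.265.
Areal scale at 29.1°: h·k = 1.000 × 1.104 = 1.104.
Ratio = 2.265/1.104 ≈ 2.05.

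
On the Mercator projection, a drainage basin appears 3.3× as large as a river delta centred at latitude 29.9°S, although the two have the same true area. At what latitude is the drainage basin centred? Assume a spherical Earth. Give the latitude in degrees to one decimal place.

For equal true areas on Mercator, apparent areas scale as sec²φ, so the ratio is cos²φ₂ / cos²φ₁.
cos²φ₂ / cos²φ₁ = 3.3  ⇒  cos φ₁ = cos 29.9° / √3.3 = 0.8669/1.817 = 0.4772.
φ₁ = arccos(0.4772) ≈ 61.5°.

61.5°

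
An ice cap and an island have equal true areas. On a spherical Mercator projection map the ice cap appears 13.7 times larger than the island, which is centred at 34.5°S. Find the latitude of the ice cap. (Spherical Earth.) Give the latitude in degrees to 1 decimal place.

Mercator areal scale is sec²φ, so apparent-area ratio = sec²φ₁ / sec²φ₂ = cos²φ₂ / cos²φ₁.
cos²φ₂ / cos²φ₁ = 13.7  ⇒  cos φ₁ = cos 34.5° / √13.7 = 0.8241/3.701 = 0.2227.
φ₁ = arccos(0.2227) ≈ 77.1°.

77.1°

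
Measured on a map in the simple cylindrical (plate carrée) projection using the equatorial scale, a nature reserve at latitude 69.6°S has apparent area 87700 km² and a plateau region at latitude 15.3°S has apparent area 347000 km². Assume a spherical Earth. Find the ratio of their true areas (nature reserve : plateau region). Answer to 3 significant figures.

On the plate carrée, areal scale = h·k = 1 × sec φ, so true area = apparent × cos φ.
True area of nature reserve: 87700 × cos(69.6°) = 87700 × 0.3486 = 30570 km².
True area of plateau region: 347000 × cos(15.3°) = 347000 × 0.9646 = 334700 km².
Ratio = 30570 / 334700 ≈ 0.0913.

0.0913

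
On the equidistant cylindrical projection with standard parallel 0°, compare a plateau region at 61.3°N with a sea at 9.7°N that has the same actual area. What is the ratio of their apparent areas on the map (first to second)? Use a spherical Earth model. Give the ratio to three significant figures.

2.05

In the plate carrée (x = Rλ, y = Rφ), meridians are true-scale (h = 1) and parallels are stretched by k = sec φ.
Areal scale at 61.3°: h·k = 1.000 × 2.082 = 2.082.
Areal scale at 9.7°: h·k = 1.000 × 1.015 = 1.015.
Ratio = 2.082/1.015 ≈ 2.05.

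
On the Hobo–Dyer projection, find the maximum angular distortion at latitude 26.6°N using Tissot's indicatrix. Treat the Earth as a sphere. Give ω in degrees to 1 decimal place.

Hobo–Dyer is a cylindrical equal-area projection with standard parallels at ±37.5°. A cylindrical equal-area projection with standard parallel φ₀ has meridian scale h = cos φ / cos φ₀ and parallel scale k = cos φ₀ / cos φ (so areas are preserved, h·k = 1).
At 26.6°: h = 1.127, k = 0.8873; principal scales a = 1.127, b = 0.8873.
sin(ω/2) = (a − b)/(a + b) = 0.2398/2.014 = 0.1190, so ω = 2 arcsin(0.1190) ≈ 13.7°.

13.7°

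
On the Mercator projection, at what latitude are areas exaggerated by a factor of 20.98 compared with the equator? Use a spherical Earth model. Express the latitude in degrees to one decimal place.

77.4°

Mercator areal scale is sec²φ.
sec²φ = 20.98  ⇒  cos²φ = 0.04766  ⇒  cos φ = 0.2183.
φ = arccos(0.2183) ≈ 77.4°.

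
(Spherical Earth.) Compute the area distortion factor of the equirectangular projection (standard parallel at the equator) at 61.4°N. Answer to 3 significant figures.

2.09

Plate carrée maps x = Rλ, y = Rφ. The meridian scale is h = 1 and the parallel scale is k = 1/cos φ = sec φ.
Areal scale = h·k = 1 × sec φ; at 61.4°, h = 1.000, k = 2.089, so h·k = 2.089.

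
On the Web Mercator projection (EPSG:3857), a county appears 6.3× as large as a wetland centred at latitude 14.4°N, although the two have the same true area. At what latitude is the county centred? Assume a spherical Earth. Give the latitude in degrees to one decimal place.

Mercator areal scale is sec²φ, so apparent-area ratio = sec²φ₁ / sec²φ₂ = cos²φ₂ / cos²φ₁.
cos²φ₂ / cos²φ₁ = 6.3  ⇒  cos φ₁ = cos 14.4° / √6.3 = 0.9686/2.510 = 0.3859.
φ₁ = arccos(0.3859) ≈ 67.3°.

67.3°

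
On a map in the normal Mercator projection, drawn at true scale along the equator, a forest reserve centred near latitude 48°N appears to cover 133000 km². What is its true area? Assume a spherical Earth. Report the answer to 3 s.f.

For Mercator, h = k = sec φ (a conformal cylindrical projection has a single point scale, 1/cos φ).
Areal scale = k² = sec²φ = 1/cos²(48°) = 1/0.6691² = 2.233.
True area = apparent / (areal scale) = 133000 / 2.233 ≈ 59500 km².

59500 km²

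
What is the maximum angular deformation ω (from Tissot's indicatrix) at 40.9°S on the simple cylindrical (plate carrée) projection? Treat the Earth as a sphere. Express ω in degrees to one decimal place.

For the equirectangular projection with φ₀ = 0 (plate carrée), h = 1 along meridians and k = sec φ along parallels.
At 40.9°: h = 1.000, k = 1.323; principal scales a = 1.323, b = 1.000.
sin(ω/2) = (a − b)/(a + b) = 0.3230/2.323 = 0.1390, so ω = 2 arcsin(0.1390) ≈ 16.0°.

16.0°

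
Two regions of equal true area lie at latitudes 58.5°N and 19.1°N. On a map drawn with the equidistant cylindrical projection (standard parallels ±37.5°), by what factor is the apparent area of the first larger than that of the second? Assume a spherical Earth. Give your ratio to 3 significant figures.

In the equirectangular projection with standard parallel φ₀ = 37.5° (x = Rλ cos φ₀, y = Rφ), meridians are true-scale (h = 1) and the parallel scale is k = cos φ₀ / cos φ.
Areal scale at 58.5°: h·k = 1.000 × 1.518 = 1.518.
Areal scale at 19.1°: h·k = 1.000 × 0.8396 = 0.8396.
Ratio = 1.518/0.8396 ≈ 1.81.

1.81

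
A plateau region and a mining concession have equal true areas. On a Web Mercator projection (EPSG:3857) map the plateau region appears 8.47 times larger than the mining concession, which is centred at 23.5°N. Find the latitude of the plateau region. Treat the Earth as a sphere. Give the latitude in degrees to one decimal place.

For equal true areas on Mercator, apparent areas scale as sec²φ, so the ratio is cos²φ₂ / cos²φ₁.
cos²φ₂ / cos²φ₁ = 8.47  ⇒  cos φ₁ = cos 23.5° / √8.47 = 0.9171/2.910 = 0.3151.
φ₁ = arccos(0.3151) ≈ 71.6°.

71.6°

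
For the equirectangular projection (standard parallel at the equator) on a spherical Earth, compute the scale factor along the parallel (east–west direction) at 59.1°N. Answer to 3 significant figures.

1.95

Plate carrée maps x = Rλ, y = Rφ. The meridian scale is h = 1 and the parallel scale is k = 1/cos φ = sec φ.
k = 1/cos 59.1° = 1/0.5135 = 1.947.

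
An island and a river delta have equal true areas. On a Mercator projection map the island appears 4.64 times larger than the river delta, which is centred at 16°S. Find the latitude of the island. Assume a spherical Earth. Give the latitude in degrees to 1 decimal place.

For equal true areas on Mercator, apparent areas scale as sec²φ, so the ratio is cos²φ₂ / cos²φ₁.
cos²φ₂ / cos²φ₁ = 4.64  ⇒  cos φ₁ = cos 16° / √4.64 = 0.9613/2.154 = 0.4463.
φ₁ = arccos(0.4463) ≈ 63.5°.

63.5°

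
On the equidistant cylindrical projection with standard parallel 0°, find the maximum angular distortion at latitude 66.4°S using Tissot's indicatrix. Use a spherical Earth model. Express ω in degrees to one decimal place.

50.7°

In the plate carrée (x = Rλ, y = Rφ), meridians are true-scale (h = 1) and parallels are stretched by k = sec φ.
At 66.4°: h = 1.000, k = 2.498; principal scales a = 2.498, b = 1.000.
sin(ω/2) = (a − b)/(a + b) = 1.498/3.498 = 0.4282, so ω = 2 arcsin(0.4282) ≈ 50.7°.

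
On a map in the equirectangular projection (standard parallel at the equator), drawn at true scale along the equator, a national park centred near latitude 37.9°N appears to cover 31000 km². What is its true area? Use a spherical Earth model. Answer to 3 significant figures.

Plate carrée maps x = Rλ, y = Rφ. The meridian scale is h = 1 and the parallel scale is k = 1/cos φ = sec φ.
Areal scale = h·k = 1 × sec φ; at 37.9°, h = 1.000, k = 1.267, so h·k = 1.267.
True area = apparent / (areal scale) = 31000 / 1.267 ≈ 24500 km².

24500 km²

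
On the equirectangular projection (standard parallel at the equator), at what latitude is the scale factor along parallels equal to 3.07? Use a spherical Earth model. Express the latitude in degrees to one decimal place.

71.0°

Plate carrée: h = 1, k = sec φ along parallels.
sec φ = 3.07  ⇒  cos φ = 0.3257  ⇒  φ ≈ 71.0°.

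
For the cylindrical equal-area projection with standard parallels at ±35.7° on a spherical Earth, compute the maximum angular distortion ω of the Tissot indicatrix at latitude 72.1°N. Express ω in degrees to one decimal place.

A cylindrical equal-area projection with standard parallel φ₀ has meridian scale h = cos φ / cos φ₀ and parallel scale k = cos φ₀ / cos φ (so areas are preserved, h·k = 1).
At 72.1°: h = 0.3785, k = 2.642; principal scales a = 2.642, b = 0.3785.
sin(ω/2) = (a − b)/(a + b) = 2.264/3.021 = 0.7494, so ω = 2 arcsin(0.7494) ≈ 97.1°.

97.1°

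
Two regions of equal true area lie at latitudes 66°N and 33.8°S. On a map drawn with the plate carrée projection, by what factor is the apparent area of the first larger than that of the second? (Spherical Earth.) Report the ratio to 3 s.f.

2.04

For the equirectangular projection with φ₀ = 0 (plate carrée), h = 1 along meridians and k = sec φ along parallels.
Areal scale at 66°: h·k = 1.000 × 2.459 = 2.459.
Areal scale at 33.8°: h·k = 1.000 × 1.203 = 1.203.
Ratio = 2.459/1.203 ≈ 2.04.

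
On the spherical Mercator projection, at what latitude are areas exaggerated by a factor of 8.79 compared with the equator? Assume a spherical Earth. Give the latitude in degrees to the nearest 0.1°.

70.3°

Mercator areal scale is sec²φ.
sec²φ = 8.79  ⇒  cos²φ = 0.1138  ⇒  cos φ = 0.3373.
φ = arccos(0.3373) ≈ 70.3°.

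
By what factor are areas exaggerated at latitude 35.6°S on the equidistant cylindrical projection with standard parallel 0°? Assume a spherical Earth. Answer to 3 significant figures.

1.23

Plate carrée maps x = Rλ, y = Rφ. The meridian scale is h = 1 and the parallel scale is k = 1/cos φ = sec φ.
Areal scale = h·k = 1 × sec φ; at 35.6°, h = 1.000, k = 1.230, so h·k = 1.230.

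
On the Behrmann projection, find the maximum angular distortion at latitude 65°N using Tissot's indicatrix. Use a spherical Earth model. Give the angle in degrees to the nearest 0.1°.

76.0°

The Behrmann projection is cylindrical equal-area with φ₀ = 30°. For cylindrical equal-area with standard parallel φ₀, h = cos φ / cos φ₀ and k = cos φ₀ / cos φ, so h·k = 1.
At 65°: h = 0.4880, k = 2.049; principal scales a = 2.049, b = 0.4880.
sin(ω/2) = (a − b)/(a + b) = 1.561/2.537 = 0.6153, so ω = 2 arcsin(0.6153) ≈ 76.0°.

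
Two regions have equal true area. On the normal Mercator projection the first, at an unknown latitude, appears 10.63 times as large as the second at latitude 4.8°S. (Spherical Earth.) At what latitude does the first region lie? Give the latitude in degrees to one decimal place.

72.2°

Mercator areal scale is sec²φ, so apparent-area ratio = sec²φ₁ / sec²φ₂ = cos²φ₂ / cos²φ₁.
cos²φ₂ / cos²φ₁ = 10.63  ⇒  cos φ₁ = cos 4.8° / √10.63 = 0.9965/3.260 = 0.3056.
φ₁ = arccos(0.3056) ≈ 72.2°.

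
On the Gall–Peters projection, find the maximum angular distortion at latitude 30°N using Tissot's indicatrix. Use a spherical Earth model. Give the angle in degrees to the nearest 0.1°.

23.1°

Gall–Peters is a cylindrical equal-area projection with standard parallels at ±45°. Cylindrical equal-area (φ₀ = 45°): h = cos φ / cos 45° along meridians, k = cos 45° / cos φ along parallels; h·k = 1.
At 30°: h = 1.225, k = 0.8165; principal scales a = 1.225, b = 0.8165.
sin(ω/2) = (a − b)/(a + b) = 0.4082/2.041 = 0.2000, so ω = 2 arcsin(0.2000) ≈ 23.1°.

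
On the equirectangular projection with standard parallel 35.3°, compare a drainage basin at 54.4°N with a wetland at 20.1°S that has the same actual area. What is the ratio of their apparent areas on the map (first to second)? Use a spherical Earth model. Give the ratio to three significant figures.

In the equirectangular projection with standard parallel φ₀ = 35.3° (x = Rλ cos φ₀, y = Rφ), meridians are true-scale (h = 1) and the parallel scale is k = cos φ₀ / cos φ.
Areal scale at 54.4°: h·k = 1.000 × 1.402 = 1.402.
Areal scale at 20.1°: h·k = 1.000 × 0.8691 = 0.8691.
Ratio = 1.402/0.8691 ≈ 1.61.

1.61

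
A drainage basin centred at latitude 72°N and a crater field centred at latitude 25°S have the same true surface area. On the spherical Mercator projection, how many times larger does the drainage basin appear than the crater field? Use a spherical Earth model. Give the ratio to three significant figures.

8.60

On Mercator, area is exaggerated by sec²φ = 1/cos²φ.
At 72°: sec²(72°) = 1/0.3090² = 10.47.
At 25°: sec²(25°) = 1/0.9063² = 1.217.
Ratio = 10.47/1.217 = cos²(25°)/cos²(72°) ≈ 8.60.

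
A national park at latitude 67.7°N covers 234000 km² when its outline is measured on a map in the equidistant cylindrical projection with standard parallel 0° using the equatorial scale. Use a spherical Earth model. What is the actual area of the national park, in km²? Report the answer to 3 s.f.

88800 km²

In the plate carrée (x = Rλ, y = Rφ), meridians are true-scale (h = 1) and parallels are stretched by k = sec φ.
Areal scale = h·k = 1 × sec φ; at 67.7°, h = 1.000, k = 2.635, so h·k = 2.635.
True area = apparent / (areal scale) = 234000 / 2.635 ≈ 88800 km².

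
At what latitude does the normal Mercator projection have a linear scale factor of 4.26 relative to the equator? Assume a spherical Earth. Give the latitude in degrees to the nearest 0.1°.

Mercator scale is k = sec φ = 1/cos φ.
1/cos φ = 4.26  ⇒  cos φ = 0.2347  ⇒  φ = arccos(0.2347) ≈ 76.4°.

76.4°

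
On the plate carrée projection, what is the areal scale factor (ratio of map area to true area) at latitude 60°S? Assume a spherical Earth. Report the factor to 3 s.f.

For the equirectangular projection with φ₀ = 0 (plate carrée), h = 1 along meridians and k = sec φ along parallels.
Areal scale = h·k = 1 × sec φ; at 60°, h = 1.000, k = 2.000, so h·k = 2.000.

2.00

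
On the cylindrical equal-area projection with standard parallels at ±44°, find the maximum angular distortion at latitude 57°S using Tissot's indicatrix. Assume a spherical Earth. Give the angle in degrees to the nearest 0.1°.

31.5°

For cylindrical equal-area with standard parallel φ₀, h = cos φ / cos φ₀ and k = cos φ₀ / cos φ, so h·k = 1.
At 57°: h = 0.7571, k = 1.321; principal scales a = 1.321, b = 0.7571.
sin(ω/2) = (a − b)/(a + b) = 0.5636/2.078 = 0.2712, so ω = 2 arcsin(0.2712) ≈ 31.5°.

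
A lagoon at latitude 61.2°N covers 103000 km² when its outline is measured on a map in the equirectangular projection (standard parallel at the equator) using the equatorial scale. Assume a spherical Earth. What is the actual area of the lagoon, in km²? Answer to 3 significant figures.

49600 km²

In the plate carrée (x = Rλ, y = Rφ), meridians are true-scale (h = 1) and parallels are stretched by k = sec φ.
Areal scale = h·k = 1 × sec φ; at 61.2°, h = 1.000, k = 2.076, so h·k = 2.076.
True area = apparent / (areal scale) = 103000 / 2.076 ≈ 49600 km².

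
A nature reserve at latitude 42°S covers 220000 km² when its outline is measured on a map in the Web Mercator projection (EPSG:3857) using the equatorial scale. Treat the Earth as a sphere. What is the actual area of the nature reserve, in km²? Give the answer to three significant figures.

Mercator is conformal, so the point scale is isotropic: h = k = sec φ = 1/cos φ.
Areal scale = k² = sec²φ = 1/cos²(42°) = 1/0.7431² = 1.811.
True area = apparent / (areal scale) = 220000 / 1.811 ≈ 121000 km².

121000 km²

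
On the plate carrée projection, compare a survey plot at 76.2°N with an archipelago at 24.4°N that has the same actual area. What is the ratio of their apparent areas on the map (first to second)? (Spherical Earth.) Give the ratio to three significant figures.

In the plate carrée (x = Rλ, y = Rφ), meridians are true-scale (h = 1) and parallels are stretched by k = sec φ.
Areal scale at 76.2°: h·k = 1.000 × 4.192 = 4.192.
Areal scale at 24.4°: h·k = 1.000 × 1.098 = 1.098.
Ratio = 4.192/1.098 ≈ 3.82.

3.82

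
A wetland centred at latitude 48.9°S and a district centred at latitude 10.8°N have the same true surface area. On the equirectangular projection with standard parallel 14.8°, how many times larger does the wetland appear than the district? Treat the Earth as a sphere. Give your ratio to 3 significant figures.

With standard parallel φ₀ = 14.8°, the equirectangular projection gives x = Rλ cos φ₀, y = Rφ, so h = 1 and k = cos 14.8° / cos φ.
Areal scale at 48.9°: h·k = 1.000 × 1.471 = 1.471.
Areal scale at 10.8°: h·k = 1.000 × 0.9843 = 0.9843.
Ratio = 1.471/0.9843 ≈ 1.49.

1.49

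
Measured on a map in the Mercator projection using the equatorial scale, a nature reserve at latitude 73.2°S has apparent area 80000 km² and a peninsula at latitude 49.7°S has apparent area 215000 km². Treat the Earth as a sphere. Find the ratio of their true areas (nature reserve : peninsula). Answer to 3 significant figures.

Since Mercator area scale is 1/cos²φ, the true area equals the apparent area multiplied by cos²φ.
True area of nature reserve: 80000 × cos²(73.2°) = 80000 × 0.08354 = 6683 km².
True area of peninsula: 215000 × cos²(49.7°) = 215000 × 0.4183 = 89940 km².
Ratio = 6683 / 89940 ≈ 0.0743.

0.0743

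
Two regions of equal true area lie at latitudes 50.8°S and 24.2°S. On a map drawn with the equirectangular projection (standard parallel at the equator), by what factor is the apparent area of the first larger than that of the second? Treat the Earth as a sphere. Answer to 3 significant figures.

In the plate carrée (x = Rλ, y = Rφ), meridians are true-scale (h = 1) and parallels are stretched by k = sec φ.
Areal scale at 50.8°: h·k = 1.000 × 1.582 = 1.582.
Areal scale at 24.2°: h·k = 1.000 × 1.096 = 1.096.
Ratio = 1.582/1.096 ≈ 1.44.

1.44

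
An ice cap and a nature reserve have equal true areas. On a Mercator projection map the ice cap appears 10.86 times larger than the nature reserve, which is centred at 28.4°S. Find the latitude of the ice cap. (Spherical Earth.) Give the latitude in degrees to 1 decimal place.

For equal true areas on Mercator, apparent areas scale as sec²φ, so the ratio is cos²φ₂ / cos²φ₁.
cos²φ₂ / cos²φ₁ = 10.86  ⇒  cos φ₁ = cos 28.4° / √10.86 = 0.8796/3.295 = 0.2669.
φ₁ = arccos(0.2669) ≈ 74.5°.

74.5°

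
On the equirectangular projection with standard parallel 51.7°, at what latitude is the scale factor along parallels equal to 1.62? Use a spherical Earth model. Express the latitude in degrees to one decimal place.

67.5°

With standard parallel φ₀ = 51.7°, the equirectangular projection gives x = Rλ cos φ₀, y = Rφ, so h = 1 and k = cos 51.7° / cos φ.
k = cos φ₀ / cos φ = 1.62  ⇒  cos φ = cos 51.7° / 1.62 = 0.3826.
φ = arccos(0.3826) ≈ 67.5°.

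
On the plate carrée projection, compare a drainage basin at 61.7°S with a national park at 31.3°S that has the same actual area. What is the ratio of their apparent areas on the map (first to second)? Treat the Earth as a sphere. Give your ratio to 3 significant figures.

Plate carrée maps x = Rλ, y = Rφ. The meridian scale is h = 1 and the parallel scale is k = 1/cos φ = sec φ.
Areal scale at 61.7°: h·k = 1.000 × 2.109 = 2.109.
Areal scale at 31.3°: h·k = 1.000 × 1.170 = 1.170.
Ratio = 2.109/1.170 ≈ 1.80.

1.80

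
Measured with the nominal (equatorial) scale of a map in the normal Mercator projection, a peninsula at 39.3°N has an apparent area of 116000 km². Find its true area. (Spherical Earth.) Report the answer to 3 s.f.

For Mercator, h = k = sec φ (a conformal cylindrical projection has a single point scale, 1/cos φ).
Areal scale = k² = sec²φ = 1/cos²(39.3°) = 1/0.7738² = 1.670.
True area = apparent / (areal scale) = 116000 / 1.670 ≈ 69500 km².

69500 km²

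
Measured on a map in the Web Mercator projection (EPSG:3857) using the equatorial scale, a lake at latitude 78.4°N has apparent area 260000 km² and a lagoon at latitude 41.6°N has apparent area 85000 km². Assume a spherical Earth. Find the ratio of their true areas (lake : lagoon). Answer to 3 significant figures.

On Mercator the areal scale is sec²φ, so true area = apparent × cos²φ.
True area of lake: 260000 × cos²(78.4°) = 260000 × 0.04043 = 10510 km².
True area of lagoon: 85000 × cos²(41.6°) = 85000 × 0.5592 = 47530 km².
Ratio = 10510 / 47530 ≈ 0.221.

0.221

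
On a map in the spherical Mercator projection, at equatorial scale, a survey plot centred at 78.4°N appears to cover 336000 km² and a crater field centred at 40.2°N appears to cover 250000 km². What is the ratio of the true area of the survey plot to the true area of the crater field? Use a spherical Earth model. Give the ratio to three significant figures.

Mercator's areal exaggeration is sec²φ; hence true area = (apparent area) · cos²φ.
True area of survey plot: 336000 × cos²(78.4°) = 336000 × 0.04043 = 13590 km².
True area of crater field: 250000 × cos²(40.2°) = 250000 × 0.5834 = 145800 km².
Ratio = 13590 / 145800 ≈ 0.0931.

0.0931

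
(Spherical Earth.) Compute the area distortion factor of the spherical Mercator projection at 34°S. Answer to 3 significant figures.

1.45

The Mercator projection is conformal; its linear scale factor is the same in every direction and equals sec φ = 1/cos φ.
Areal scale = k² = sec²φ = 1/cos²(34°) = 1/0.8290² = 1.455.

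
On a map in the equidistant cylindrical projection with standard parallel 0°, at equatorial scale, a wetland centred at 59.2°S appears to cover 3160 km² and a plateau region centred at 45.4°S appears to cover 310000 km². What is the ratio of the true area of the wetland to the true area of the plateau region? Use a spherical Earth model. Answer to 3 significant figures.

Plate carrée has h = 1 and k = sec φ, giving areal scale sec φ; true area = (apparent area) · cos φ.
True area of wetland: 3160 × cos(59.2°) = 3160 × 0.5120 = 1618 km².
True area of plateau region: 310000 × cos(45.4°) = 310000 × 0.7022 = 217700 km².
Ratio = 1618 / 217700 ≈ 0.00743.

0.00743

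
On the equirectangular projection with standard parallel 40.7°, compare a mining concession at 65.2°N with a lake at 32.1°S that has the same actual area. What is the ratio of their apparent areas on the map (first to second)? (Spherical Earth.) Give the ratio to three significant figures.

2.02

The equidistant cylindrical projection with φ₀ = 40.7° has h = 1 (meridians true) and k = cos φ₀ / cos φ along parallels.
Areal scale at 65.2°: h·k = 1.000 × 1.807 = 1.807.
Areal scale at 32.1°: h·k = 1.000 × 0.8950 = 0.8950.
Ratio = 1.807/0.8950 ≈ 2.02.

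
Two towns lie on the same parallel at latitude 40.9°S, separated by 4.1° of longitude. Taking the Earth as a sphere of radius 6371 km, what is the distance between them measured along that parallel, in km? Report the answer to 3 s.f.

345 km

Arc length along a parallel = R cos φ · Δλ (with Δλ in radians).
= 6371 × cos 40.9° × (4.1° × π/180) = 6371 × 0.7559 × 0.07156 ≈ 345 km.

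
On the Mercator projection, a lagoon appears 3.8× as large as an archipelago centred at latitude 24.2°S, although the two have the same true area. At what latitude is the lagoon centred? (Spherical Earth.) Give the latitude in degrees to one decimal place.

On Mercator, (apparent₁)/(apparent₂) = sec²φ₁ / sec²φ₂ when true areas are equal.
cos²φ₂ / cos²φ₁ = 3.8  ⇒  cos φ₁ = cos 24.2° / √3.8 = 0.9121/1.949 = 0.4679.
φ₁ = arccos(0.4679) ≈ 62.1°.

62.1°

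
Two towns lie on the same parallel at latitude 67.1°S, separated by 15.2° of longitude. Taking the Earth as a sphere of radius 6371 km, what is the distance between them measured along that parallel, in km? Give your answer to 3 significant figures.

658 km

Arc length along a parallel = R cos φ · Δλ (with Δλ in radians).
= 6371 × cos 67.1° × (15.2° × π/180) = 6371 × 0.3891 × 0.2653 ≈ 658 km.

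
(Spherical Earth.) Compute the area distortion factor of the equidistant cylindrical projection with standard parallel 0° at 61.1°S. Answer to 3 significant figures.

2.07

In the plate carrée (x = Rλ, y = Rφ), meridians are true-scale (h = 1) and parallels are stretched by k = sec φ.
Areal scale = h·k = 1 × sec φ; at 61.1°, h = 1.000, k = 2.069, so h·k = 2.069.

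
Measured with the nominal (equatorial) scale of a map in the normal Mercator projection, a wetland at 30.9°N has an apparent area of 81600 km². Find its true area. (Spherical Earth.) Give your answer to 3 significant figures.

The Mercator projection is conformal; its linear scale factor is the same in every direction and equals sec φ = 1/cos φ.
Areal scale = k² = sec²φ = 1/cos²(30.9°) = 1/0.8581² = 1.358.
True area = apparent / (areal scale) = 81600 / 1.358 ≈ 60100 km².

60100 km²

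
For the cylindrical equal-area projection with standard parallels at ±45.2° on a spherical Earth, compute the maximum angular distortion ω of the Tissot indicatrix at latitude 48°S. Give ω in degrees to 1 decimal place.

A cylindrical equal-area projection with standard parallel φ₀ has meridian scale h = cos φ / cos φ₀ and parallel scale k = cos φ₀ / cos φ (so areas are preserved, h·k = 1).
At 48°: h = 0.9496, k = 1.053; principal scales a = 1.053, b = 0.9496.
sin(ω/2) = (a − b)/(a + b) = 0.1034/2.003 = 0.05165, so ω = 2 arcsin(0.05165) ≈ 5.9°.

5.9°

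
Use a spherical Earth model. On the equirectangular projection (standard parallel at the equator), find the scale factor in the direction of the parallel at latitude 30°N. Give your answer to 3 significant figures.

1.15

For the equirectangular projection with φ₀ = 0 (plate carrée), h = 1 along meridians and k = sec φ along parallels.
k = 1/cos 30° = 1/0.8660 = 1.155.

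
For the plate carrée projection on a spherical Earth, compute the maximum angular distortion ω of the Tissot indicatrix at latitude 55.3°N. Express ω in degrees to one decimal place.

31.9°

For the equirectangular projection with φ₀ = 0 (plate carrée), h = 1 along meridians and k = sec φ along parallels.
At 55.3°: h = 1.000, k = 1.757; principal scales a = 1.757, b = 1.000.
sin(ω/2) = (a − b)/(a + b) = 0.7566/2.757 = 0.2745, so ω = 2 arcsin(0.2745) ≈ 31.9°.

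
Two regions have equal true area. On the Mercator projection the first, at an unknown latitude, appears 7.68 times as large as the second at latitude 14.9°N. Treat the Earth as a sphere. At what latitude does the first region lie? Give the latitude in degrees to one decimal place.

69.6°

Mercator areal scale is sec²φ, so apparent-area ratio = sec²φ₁ / sec²φ₂ = cos²φ₂ / cos²φ₁.
cos²φ₂ / cos²φ₁ = 7.68  ⇒  cos φ₁ = cos 14.9° / √7.68 = 0.9664/2.771 = 0.3487.
φ₁ = arccos(0.3487) ≈ 69.6°.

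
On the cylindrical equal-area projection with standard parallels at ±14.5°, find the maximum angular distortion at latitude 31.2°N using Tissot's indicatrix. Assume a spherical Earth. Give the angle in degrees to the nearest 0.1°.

Cylindrical equal-area (φ₀ = 14.5°): h = cos φ / cos 14.5° along meridians, k = cos 14.5° / cos φ along parallels; h·k = 1.
At 31.2°: h = 0.8835, k = 1.132; principal scales a = 1.132, b = 0.8835.
sin(ω/2) = (a − b)/(a + b) = 0.2483/2.015 = 0.1232, so ω = 2 arcsin(0.1232) ≈ 14.2°.

14.2°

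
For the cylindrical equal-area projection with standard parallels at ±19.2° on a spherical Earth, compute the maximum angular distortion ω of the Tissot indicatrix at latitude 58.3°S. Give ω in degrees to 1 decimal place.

A cylindrical equal-area projection with standard parallel φ₀ has meridian scale h = cos φ / cos φ₀ and parallel scale k = cos φ₀ / cos φ (so areas are preserved, h·k = 1).
At 58.3°: h = 0.5564, k = 1.797; principal scales a = 1.797, b = 0.5564.
sin(ω/2) = (a − b)/(a + b) = 1.241/2.354 = 0.5272, so ω = 2 arcsin(0.5272) ≈ 63.6°.

63.6°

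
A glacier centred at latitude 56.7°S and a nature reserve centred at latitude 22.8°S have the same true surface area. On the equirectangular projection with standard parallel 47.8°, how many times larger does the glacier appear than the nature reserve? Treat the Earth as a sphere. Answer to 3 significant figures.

The equidistant cylindrical projection with φ₀ = 47.8° has h = 1 (meridians true) and k = cos φ₀ / cos φ along parallels.
Areal scale at 56.7°: h·k = 1.000 × 1.223 = 1.223.
Areal scale at 22.8°: h·k = 1.000 × 0.7287 = 0.7287.
Ratio = 1.223/0.7287 ≈ 1.68.

1.68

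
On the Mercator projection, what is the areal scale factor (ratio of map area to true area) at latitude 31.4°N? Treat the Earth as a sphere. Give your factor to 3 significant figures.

For Mercator, h = k = sec φ (a conformal cylindrical projection has a single point scale, 1/cos φ).
Areal scale = k² = sec²φ = 1/cos²(31.4°) = 1/0.8536² = 1.373.

1.37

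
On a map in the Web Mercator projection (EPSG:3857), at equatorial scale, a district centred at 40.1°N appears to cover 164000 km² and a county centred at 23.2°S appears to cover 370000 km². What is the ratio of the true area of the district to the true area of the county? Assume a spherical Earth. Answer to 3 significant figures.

0.307

Since Mercator area scale is 1/cos²φ, the true area equals the apparent area multiplied by cos²φ.
True area of district: 164000 × cos²(40.1°) = 164000 × 0.5851 = 95960 km².
True area of county: 370000 × cos²(23.2°) = 370000 × 0.8448 = 312600 km².
Ratio = 95960 / 312600 ≈ 0.307.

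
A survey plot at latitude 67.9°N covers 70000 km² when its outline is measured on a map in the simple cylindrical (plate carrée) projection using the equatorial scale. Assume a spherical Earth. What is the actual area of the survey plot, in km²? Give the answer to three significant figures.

26300 km²

In the plate carrée (x = Rλ, y = Rφ), meridians are true-scale (h = 1) and parallels are stretched by k = sec φ.
Areal scale = h·k = 1 × sec φ; at 67.9°, h = 1.000, k = 2.658, so h·k = 2.658.
True area = apparent / (areal scale) = 70000 / 2.658 ≈ 26300 km².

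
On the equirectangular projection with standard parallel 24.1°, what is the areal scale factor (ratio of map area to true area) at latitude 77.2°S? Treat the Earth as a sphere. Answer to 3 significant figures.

4.12

In the equirectangular projection with standard parallel φ₀ = 24.1° (x = Rλ cos φ₀, y = Rφ), meridians are true-scale (h = 1) and the parallel scale is k = cos φ₀ / cos φ.
Areal scale = h·k = 1 × cos φ₀ / cos φ; at 77.2°, h = 1.000, k = 4.120, so h·k = 4.120.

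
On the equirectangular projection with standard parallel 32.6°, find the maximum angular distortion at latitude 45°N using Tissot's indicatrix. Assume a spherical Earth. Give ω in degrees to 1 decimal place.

10.0°

The equidistant cylindrical projection with φ₀ = 32.6° has h = 1 (meridians true) and k = cos φ₀ / cos φ along parallels.
At 45°: h = 1.000, k = 1.191; principal scales a = 1.191, b = 1.000.
sin(ω/2) = (a − b)/(a + b) = 0.1914/2.191 = 0.08734, so ω = 2 arcsin(0.08734) ≈ 10.0°.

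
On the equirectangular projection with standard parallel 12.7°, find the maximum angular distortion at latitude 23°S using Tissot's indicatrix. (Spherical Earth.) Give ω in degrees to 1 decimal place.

3.3°

The equidistant cylindrical projection with φ₀ = 12.7° has h = 1 (meridians true) and k = cos φ₀ / cos φ along parallels.
At 23°: h = 1.000, k = 1.060; principal scales a = 1.060, b = 1.000.
sin(ω/2) = (a − b)/(a + b) = 0.05978/2.060 = 0.02902, so ω = 2 arcsin(0.02902) ≈ 3.3°.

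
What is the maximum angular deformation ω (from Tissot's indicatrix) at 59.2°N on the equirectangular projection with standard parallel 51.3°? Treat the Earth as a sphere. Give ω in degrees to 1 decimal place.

11.4°

In the equirectangular projection with standard parallel φ₀ = 51.3° (x = Rλ cos φ₀, y = Rφ), meridians are true-scale (h = 1) and the parallel scale is k = cos φ₀ / cos φ.
At 59.2°: h = 1.000, k = 1.221; principal scales a = 1.221, b = 1.000.
sin(ω/2) = (a − b)/(a + b) = 0.2211/2.221 = 0.09954, so ω = 2 arcsin(0.09954) ≈ 11.4°.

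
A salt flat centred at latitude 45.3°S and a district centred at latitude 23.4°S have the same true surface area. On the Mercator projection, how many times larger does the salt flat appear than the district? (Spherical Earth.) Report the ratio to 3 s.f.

1.70

Mercator is conformal with k = sec φ, so areal scale = k² = sec²φ.
At 45.3°: sec²(45.3°) = 1/0.7034² = 2.021.
At 23.4°: sec²(23.4°) = 1/0.9178² = 1.187.
Ratio = 2.021/1.187 = cos²(23.4°)/cos²(45.3°) ≈ 1.70.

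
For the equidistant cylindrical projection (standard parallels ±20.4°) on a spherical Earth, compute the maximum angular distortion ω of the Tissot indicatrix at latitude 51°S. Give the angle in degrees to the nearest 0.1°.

22.7°

In the equirectangular projection with standard parallel φ₀ = 20.4° (x = Rλ cos φ₀, y = Rφ), meridians are true-scale (h = 1) and the parallel scale is k = cos φ₀ / cos φ.
At 51°: h = 1.000, k = 1.489; principal scales a = 1.489, b = 1.000.
sin(ω/2) = (a − b)/(a + b) = 0.4894/2.489 = 0.1966, so ω = 2 arcsin(0.1966) ≈ 22.7°.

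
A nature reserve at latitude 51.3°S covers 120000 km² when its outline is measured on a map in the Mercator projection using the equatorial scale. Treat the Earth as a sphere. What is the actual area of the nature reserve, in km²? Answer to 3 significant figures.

46900 km²

Mercator is conformal, so the point scale is isotropic: h = k = sec φ = 1/cos φ.
Areal scale = k² = sec²φ = 1/cos²(51.3°) = 1/0.6252² = 2.558.
True area = apparent / (areal scale) = 120000 / 2.558 ≈ 46900 km².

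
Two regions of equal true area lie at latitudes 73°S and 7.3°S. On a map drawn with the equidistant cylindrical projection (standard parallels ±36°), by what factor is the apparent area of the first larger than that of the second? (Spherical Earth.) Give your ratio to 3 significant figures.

3.39

With standard parallel φ₀ = 36°, the equirectangular projection gives x = Rλ cos φ₀, y = Rφ, so h = 1 and k = cos 36° / cos φ.
Areal scale at 73°: h·k = 1.000 × 2.767 = 2.767.
Areal scale at 7.3°: h·k = 1.000 × 0.8156 = 0.8156.
Ratio = 2.767/0.8156 ≈ 3.39.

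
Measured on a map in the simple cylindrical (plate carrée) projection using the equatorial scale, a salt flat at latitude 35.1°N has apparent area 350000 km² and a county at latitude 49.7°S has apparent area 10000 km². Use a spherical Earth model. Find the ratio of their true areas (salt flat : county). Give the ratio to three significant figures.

Plate carrée has h = 1 and k = sec φ, giving areal scale sec φ; true area = (apparent area) · cos φ.
True area of salt flat: 350000 × cos(35.1°) = 350000 × 0.8181 = 286400 km².
True area of county: 10000 × cos(49.7°) = 10000 × 0.6468 = 6468 km².
Ratio = 286400 / 6468 ≈ 44.3.

44.3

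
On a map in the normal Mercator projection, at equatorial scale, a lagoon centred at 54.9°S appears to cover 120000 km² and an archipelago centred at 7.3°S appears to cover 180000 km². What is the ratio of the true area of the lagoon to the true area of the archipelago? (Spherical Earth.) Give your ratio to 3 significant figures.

Since Mercator area scale is 1/cos²φ, the true area equals the apparent area multiplied by cos²φ.
True area of lagoon: 120000 × cos²(54.9°) = 120000 × 0.3306 = 39680 km².
True area of archipelago: 180000 × cos²(7.3°) = 180000 × 0.9839 = 177100 km².
Ratio = 39680 / 177100 ≈ 0.224.

0.224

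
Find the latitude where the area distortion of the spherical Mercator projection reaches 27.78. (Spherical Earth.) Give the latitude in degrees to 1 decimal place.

79.1°

Mercator areal scale is sec²φ.
sec²φ = 27.78  ⇒  cos²φ = 0.03600  ⇒  cos φ = 0.1897.
φ = arccos(0.1897) ≈ 79.1°.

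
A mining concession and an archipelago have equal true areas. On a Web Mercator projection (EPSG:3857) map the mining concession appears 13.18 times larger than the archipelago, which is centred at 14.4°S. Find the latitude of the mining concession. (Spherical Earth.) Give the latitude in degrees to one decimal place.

Mercator areal scale is sec²φ, so apparent-area ratio = sec²φ₁ / sec²φ₂ = cos²φ₂ / cos²φ₁.
cos²φ₂ / cos²φ₁ = 13.18  ⇒  cos φ₁ = cos 14.4° / √13.18 = 0.9686/3.630 = 0.2668.
φ₁ = arccos(0.2668) ≈ 74.5°.

74.5°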